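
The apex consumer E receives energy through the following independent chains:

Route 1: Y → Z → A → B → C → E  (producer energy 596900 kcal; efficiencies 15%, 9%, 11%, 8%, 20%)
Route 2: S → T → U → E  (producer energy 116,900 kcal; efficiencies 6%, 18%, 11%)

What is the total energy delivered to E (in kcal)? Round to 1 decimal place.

153.1 kcal

Route 1: 596900 × 0.15 × 0.09 × 0.11 × 0.08 × 0.2 = 14.182344 kcal
Route 2: 116900 × 0.06 × 0.18 × 0.11 = 138.8772 kcal
Total at E: 14.182344 + 138.8772 = 153.059544 kcal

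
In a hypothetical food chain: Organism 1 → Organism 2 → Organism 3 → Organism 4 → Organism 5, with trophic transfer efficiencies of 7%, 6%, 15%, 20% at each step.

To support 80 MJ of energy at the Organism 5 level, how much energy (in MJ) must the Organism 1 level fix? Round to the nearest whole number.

Cumulative transfer efficiency: 0.07 × 0.06 × 0.15 × 0.2 = 0.000126
Organism 1 energy = 80 / 0.000126 = 634921 MJ

634921 MJ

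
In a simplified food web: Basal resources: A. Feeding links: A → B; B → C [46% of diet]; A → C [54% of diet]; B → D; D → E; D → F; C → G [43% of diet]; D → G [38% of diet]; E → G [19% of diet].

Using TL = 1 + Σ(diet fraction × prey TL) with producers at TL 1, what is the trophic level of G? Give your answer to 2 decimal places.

B: 1 + 1 = 2
C: 1 + (0.46×2 + 0.54×1) = 2.46
D: 1 + 2 = 3
E: 1 + 3 = 4
F: 1 + 3 = 4
G: 1 + (0.43×2.46 + 0.38×3 + 0.19×4) = 3.9578

3.96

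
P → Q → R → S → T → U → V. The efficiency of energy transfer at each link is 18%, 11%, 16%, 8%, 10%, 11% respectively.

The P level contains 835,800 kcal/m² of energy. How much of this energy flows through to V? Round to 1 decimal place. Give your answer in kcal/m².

2.3 kcal/m²

Q: 835800 × 0.18 = 150444 kcal/m²
R: 150444 × 0.11 = 16548.84 kcal/m²
S: 16548.84 × 0.16 = 2647.8144 kcal/m²
T: 2647.8144 × 0.08 = 211.825152 kcal/m²
U: 211.825152 × 0.1 = 21.1825152 kcal/m²
V: 21.1825152 × 0.11 = 2.330076672 kcal/m²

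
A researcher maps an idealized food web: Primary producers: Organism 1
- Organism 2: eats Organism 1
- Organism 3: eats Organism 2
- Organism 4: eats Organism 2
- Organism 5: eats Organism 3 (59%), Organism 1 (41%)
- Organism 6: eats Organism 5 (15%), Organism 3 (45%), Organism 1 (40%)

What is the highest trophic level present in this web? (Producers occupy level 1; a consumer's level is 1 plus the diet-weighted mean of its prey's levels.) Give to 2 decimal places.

Organism 2: 1 + 1 = 2
Organism 3: 1 + 2 = 3
Organism 4: 1 + 2 = 3
Organism 5: 1 + (0.59×3 + 0.41×1) = 3.18
Organism 6: 1 + (0.15×3.18 + 0.45×3 + 0.4×1) = 3.227

3.23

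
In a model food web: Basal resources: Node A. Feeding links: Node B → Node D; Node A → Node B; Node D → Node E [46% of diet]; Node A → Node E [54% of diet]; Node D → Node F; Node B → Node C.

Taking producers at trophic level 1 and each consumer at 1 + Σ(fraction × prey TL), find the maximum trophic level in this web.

4

Node B: 1 + 1 = 2
Node C: 1 + 2 = 3
Node D: 1 + 2 = 3
Node E: 1 + (0.46×3 + 0.54×1) = 2.92
Node F: 1 + 3 = 4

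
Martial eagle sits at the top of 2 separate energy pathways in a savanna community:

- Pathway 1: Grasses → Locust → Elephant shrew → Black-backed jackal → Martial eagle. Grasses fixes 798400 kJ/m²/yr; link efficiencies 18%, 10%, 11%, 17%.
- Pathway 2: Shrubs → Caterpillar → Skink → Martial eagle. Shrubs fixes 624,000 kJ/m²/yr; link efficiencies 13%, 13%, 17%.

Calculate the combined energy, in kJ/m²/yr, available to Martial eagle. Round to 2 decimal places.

Pathway 1: 798400 × 0.18 × 0.1 × 0.11 × 0.17 = 268.74144 kJ/m²/yr
Pathway 2: 624000 × 0.13 × 0.13 × 0.17 = 1792.752 kJ/m²/yr
Total at Martial eagle: 268.74144 + 1792.752 = 2061.49344 kJ/m²/yr

2061.49 kJ/m²/yr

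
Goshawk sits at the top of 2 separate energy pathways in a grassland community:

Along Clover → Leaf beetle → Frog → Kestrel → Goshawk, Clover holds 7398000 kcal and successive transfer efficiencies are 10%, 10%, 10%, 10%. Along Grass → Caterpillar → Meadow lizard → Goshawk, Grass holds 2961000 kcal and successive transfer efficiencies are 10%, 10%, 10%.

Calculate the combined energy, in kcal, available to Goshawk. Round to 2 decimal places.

Via Clover: 7398000 × 0.1 × 0.1 × 0.1 × 0.1 = 739.8 kcal
Via Grass: 2961000 × 0.1 × 0.1 × 0.1 = 2961 kcal
Total at Goshawk: 739.8 + 2961 = 3700.8 kcal

3700.80 kcal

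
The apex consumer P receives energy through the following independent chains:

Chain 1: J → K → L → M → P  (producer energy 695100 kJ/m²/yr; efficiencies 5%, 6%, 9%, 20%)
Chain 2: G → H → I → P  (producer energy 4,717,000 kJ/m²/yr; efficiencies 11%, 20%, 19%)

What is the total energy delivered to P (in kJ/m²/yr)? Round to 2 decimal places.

Chain 1: 695100 × 0.05 × 0.06 × 0.09 × 0.2 = 37.5354 kJ/m²/yr
Chain 2: 4717000 × 0.11 × 0.2 × 0.19 = 19717.06 kJ/m²/yr
Total at P: 37.5354 + 19717.06 = 19754.5954 kJ/m²/yr

19754.60 kJ/m²/yr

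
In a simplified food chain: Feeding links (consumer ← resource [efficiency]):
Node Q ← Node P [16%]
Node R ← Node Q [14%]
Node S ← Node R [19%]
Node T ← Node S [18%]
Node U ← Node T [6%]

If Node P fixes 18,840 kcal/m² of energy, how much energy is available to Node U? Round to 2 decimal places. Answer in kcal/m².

Node Q: 18840 × 0.16 = 3014.4 kcal/m²
Node R: 3014.4 × 0.14 = 422.016 kcal/m²
Node S: 422.016 × 0.19 = 80.18304 kcal/m²
Node T: 80.18304 × 0.18 = 14.4329472 kcal/m²
Node U: 14.4329472 × 0.06 = 0.865976832 kcal/m²

0.87 kcal/m²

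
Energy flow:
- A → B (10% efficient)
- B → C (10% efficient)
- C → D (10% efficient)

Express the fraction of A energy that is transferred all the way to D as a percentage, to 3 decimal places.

Product of link efficiencies: 0.1 × 0.1 × 0.1 = 0.001
As a percentage: 0.001 × 100 = 0.100%

0.100%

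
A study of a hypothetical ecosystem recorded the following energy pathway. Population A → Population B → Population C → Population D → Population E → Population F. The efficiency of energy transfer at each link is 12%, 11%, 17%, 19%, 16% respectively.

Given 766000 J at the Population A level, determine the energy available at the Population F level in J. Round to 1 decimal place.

Population B: 766000 × 0.12 = 91920 J
Population C: 91920 × 0.11 = 10111.2 J
Population D: 10111.2 × 0.17 = 1718.904 J
Population E: 1718.904 × 0.19 = 326.59176 J
Population F: 326.59176 × 0.16 = 52.2546816 J

52.3 J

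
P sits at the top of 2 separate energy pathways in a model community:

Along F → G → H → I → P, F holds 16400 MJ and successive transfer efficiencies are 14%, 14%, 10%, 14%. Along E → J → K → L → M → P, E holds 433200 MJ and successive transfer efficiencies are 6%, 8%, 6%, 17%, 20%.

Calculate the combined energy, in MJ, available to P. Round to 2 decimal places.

8.74 MJ

Via F: 16400 × 0.14 × 0.14 × 0.1 × 0.14 = 4.50016 MJ
Via E: 433200 × 0.06 × 0.08 × 0.06 × 0.17 × 0.2 = 4.2418944 MJ
Total at P: 4.50016 + 4.2418944 = 8.7420544 MJ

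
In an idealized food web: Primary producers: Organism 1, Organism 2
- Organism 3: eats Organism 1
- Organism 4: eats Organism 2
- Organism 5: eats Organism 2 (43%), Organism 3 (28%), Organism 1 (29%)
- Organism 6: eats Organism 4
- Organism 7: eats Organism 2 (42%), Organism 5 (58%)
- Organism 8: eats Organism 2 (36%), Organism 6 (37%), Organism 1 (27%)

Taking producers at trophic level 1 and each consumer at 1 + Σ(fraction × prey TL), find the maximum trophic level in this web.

3

Organism 3: 1 + 1 = 2
Organism 4: 1 + 1 = 2
Organism 5: 1 + (0.43×1 + 0.28×2 + 0.29×1) = 2.28
Organism 6: 1 + 2 = 3
Organism 7: 1 + (0.42×1 + 0.58×2.28) = 2.7424
Organism 8: 1 + (0.36×1 + 0.37×3 + 0.27×1) = 2.74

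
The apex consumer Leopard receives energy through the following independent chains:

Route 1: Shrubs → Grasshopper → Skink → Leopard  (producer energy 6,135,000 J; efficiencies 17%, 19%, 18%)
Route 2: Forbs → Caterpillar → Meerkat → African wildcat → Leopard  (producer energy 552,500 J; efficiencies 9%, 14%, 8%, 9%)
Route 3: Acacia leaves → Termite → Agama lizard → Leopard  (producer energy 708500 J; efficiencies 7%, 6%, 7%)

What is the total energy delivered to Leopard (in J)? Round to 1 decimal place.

35927.3 J

Route 1: 6135000 × 0.17 × 0.19 × 0.18 = 35668.89 J
Route 2: 552500 × 0.09 × 0.14 × 0.08 × 0.09 = 50.1228 J
Route 3: 708500 × 0.07 × 0.06 × 0.07 = 208.299 J
Total at Leopard: 35668.89 + 50.1228 + 208.299 = 35927.3118 J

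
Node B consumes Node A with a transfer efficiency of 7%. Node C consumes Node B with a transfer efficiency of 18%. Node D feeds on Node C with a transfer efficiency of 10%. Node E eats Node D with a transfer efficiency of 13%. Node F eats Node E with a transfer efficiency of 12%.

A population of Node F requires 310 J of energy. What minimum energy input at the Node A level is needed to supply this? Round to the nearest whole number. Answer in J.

15771266 J

Cumulative transfer efficiency: 0.07 × 0.18 × 0.1 × 0.13 × 0.12 = 0.000019656
Node A energy = 310 / 0.000019656 = 15771266 J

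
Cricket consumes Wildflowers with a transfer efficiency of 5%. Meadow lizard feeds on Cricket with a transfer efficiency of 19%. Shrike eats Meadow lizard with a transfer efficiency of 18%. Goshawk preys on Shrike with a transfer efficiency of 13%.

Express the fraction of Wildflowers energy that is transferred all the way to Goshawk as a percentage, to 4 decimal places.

Product of link efficiencies: 0.05 × 0.19 × 0.18 × 0.13 = 0.0002223
As a percentage: 0.0002223 × 100 = 0.0222%

0.0222%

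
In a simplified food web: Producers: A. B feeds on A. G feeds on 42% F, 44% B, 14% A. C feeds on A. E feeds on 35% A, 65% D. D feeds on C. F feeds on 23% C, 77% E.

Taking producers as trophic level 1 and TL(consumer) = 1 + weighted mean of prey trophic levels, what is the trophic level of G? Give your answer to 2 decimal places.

B: 1 + 1 = 2
C: 1 + 1 = 2
D: 1 + 2 = 3
E: 1 + (0.35×1 + 0.65×3) = 3.3
F: 1 + (0.23×2 + 0.77×3.3) = 4.001
G: 1 + (0.42×4.001 + 0.44×2 + 0.14×1) = 3.70042

3.70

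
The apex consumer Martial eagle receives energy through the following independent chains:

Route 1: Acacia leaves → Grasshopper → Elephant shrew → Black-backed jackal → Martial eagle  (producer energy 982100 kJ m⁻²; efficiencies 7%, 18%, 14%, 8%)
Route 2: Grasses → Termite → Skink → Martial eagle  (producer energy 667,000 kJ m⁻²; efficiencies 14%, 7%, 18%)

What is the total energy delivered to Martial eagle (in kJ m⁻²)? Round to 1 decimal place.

1315.2 kJ m⁻²

Route 1: 982100 × 0.07 × 0.18 × 0.14 × 0.08 = 138.593952 kJ m⁻²
Route 2: 667000 × 0.14 × 0.07 × 0.18 = 1176.588 kJ m⁻²
Total at Martial eagle: 138.593952 + 1176.588 = 1315.181952 kJ m⁻²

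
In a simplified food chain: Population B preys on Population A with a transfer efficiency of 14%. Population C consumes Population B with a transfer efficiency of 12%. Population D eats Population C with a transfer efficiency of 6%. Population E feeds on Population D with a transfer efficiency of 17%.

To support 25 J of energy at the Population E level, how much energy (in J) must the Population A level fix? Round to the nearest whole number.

145892 J

Cumulative transfer efficiency: 0.14 × 0.12 × 0.06 × 0.17 = 0.00017136
Population A energy = 25 / 0.00017136 = 145892 J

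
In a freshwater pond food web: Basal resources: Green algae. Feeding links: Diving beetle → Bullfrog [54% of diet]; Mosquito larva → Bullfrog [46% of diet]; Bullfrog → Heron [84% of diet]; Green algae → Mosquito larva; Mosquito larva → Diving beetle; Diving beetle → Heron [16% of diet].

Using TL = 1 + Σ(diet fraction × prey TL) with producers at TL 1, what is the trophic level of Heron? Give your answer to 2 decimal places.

Mosquito larva: 1 + 1 = 2
Diving beetle: 1 + 2 = 3
Bullfrog: 1 + (0.54×3 + 0.46×2) = 3.54
Heron: 1 + (0.84×3.54 + 0.16×3) = 4.4536

4.45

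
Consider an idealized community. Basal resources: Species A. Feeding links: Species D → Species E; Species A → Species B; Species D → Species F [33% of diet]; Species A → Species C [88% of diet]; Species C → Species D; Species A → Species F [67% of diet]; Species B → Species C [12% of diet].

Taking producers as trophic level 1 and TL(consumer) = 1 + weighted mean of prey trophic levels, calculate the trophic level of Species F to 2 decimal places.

2.70

Species B: 1 + 1 = 2
Species C: 1 + (0.12×2 + 0.88×1) = 2.12
Species D: 1 + 2.12 = 3.12
Species E: 1 + 3.12 = 4.12
Species F: 1 + (0.67×1 + 0.33×3.12) = 2.6996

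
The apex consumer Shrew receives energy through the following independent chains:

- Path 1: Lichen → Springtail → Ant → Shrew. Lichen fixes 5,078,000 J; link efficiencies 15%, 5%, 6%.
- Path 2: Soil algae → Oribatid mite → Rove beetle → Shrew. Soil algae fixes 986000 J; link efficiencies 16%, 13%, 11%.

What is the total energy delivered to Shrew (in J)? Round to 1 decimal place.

4541.1 J

Path 1: 5078000 × 0.15 × 0.05 × 0.06 = 2285.1 J
Path 2: 986000 × 0.16 × 0.13 × 0.11 = 2255.968 J
Total at Shrew: 2285.1 + 2255.968 = 4541.068 J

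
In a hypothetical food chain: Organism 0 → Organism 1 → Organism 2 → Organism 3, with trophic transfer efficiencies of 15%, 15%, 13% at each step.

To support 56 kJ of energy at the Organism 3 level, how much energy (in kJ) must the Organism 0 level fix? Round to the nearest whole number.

Cumulative transfer efficiency: 0.15 × 0.15 × 0.13 = 0.002925
Organism 0 energy = 56 / 0.002925 = 19145 kJ

19145 kJ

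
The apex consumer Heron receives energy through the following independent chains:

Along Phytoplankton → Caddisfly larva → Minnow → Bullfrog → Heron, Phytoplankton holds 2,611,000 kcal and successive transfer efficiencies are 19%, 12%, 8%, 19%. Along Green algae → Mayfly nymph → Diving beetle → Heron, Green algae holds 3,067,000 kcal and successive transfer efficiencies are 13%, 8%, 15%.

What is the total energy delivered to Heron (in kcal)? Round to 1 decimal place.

5689.4 kcal

Via Phytoplankton: 2611000 × 0.19 × 0.12 × 0.08 × 0.19 = 904.86816 kcal
Via Green algae: 3067000 × 0.13 × 0.08 × 0.15 = 4784.52 kcal
Total at Heron: 904.86816 + 4784.52 = 5689.38816 kcal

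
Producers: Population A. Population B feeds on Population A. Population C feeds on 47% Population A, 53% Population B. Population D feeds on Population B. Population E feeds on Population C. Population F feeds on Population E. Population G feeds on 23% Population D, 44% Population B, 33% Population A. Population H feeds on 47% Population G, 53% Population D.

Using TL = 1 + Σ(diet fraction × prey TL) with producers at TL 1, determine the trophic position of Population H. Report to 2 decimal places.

3.95

Population B: 1 + 1 = 2
Population C: 1 + (0.47×1 + 0.53×2) = 2.53
Population D: 1 + 2 = 3
Population E: 1 + 2.53 = 3.53
Population F: 1 + 3.53 = 4.53
Population G: 1 + (0.23×3 + 0.44×2 + 0.33×1) = 2.9
Population H: 1 + (0.47×2.9 + 0.53×3) = 3.953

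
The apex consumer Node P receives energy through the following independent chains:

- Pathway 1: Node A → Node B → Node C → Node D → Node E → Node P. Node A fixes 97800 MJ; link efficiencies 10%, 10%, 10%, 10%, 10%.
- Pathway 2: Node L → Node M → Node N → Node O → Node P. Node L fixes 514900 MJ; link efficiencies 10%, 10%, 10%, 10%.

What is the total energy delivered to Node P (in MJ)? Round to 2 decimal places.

Pathway 1: 97800 × 0.1 × 0.1 × 0.1 × 0.1 × 0.1 = 0.978 MJ
Pathway 2: 514900 × 0.1 × 0.1 × 0.1 × 0.1 = 51.49 MJ
Total at Node P: 0.978 + 51.49 = 52.468 MJ

52.47 MJ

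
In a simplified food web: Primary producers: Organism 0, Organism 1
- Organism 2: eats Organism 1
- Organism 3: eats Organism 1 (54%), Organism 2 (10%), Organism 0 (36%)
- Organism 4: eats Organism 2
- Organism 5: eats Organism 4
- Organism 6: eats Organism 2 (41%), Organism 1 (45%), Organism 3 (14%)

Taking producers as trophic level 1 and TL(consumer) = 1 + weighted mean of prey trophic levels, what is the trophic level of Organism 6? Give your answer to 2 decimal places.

2.56

Organism 2: 1 + 1 = 2
Organism 3: 1 + (0.54×1 + 0.1×2 + 0.36×1) = 2.1
Organism 4: 1 + 2 = 3
Organism 5: 1 + 3 = 4
Organism 6: 1 + (0.41×2 + 0.45×1 + 0.14×2.1) = 2.564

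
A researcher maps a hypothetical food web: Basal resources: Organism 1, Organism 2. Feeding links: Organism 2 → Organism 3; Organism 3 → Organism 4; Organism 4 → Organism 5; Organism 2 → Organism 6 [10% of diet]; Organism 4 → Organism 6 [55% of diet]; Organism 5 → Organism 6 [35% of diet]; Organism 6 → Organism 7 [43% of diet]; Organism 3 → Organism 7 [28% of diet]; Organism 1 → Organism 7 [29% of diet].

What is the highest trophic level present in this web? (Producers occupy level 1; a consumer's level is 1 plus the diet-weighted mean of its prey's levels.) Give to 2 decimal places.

4.15

Organism 3: 1 + 1 = 2
Organism 4: 1 + 2 = 3
Organism 5: 1 + 3 = 4
Organism 6: 1 + (0.1×1 + 0.55×3 + 0.35×4) = 4.15
Organism 7: 1 + (0.43×4.15 + 0.28×2 + 0.29×1) = 3.6345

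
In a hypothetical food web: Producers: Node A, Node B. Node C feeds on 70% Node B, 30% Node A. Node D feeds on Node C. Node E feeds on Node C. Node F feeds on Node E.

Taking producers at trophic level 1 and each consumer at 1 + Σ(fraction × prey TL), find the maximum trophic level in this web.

Node C: 1 + (0.7×1 + 0.3×1) = 2
Node D: 1 + 2 = 3
Node E: 1 + 2 = 3
Node F: 1 + 3 = 4

4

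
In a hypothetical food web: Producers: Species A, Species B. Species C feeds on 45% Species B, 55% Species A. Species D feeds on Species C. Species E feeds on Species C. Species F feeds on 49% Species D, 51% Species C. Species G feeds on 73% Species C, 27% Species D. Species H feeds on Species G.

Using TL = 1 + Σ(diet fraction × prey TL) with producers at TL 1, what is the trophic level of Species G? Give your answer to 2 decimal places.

Species C: 1 + (0.45×1 + 0.55×1) = 2
Species D: 1 + 2 = 3
Species E: 1 + 2 = 3
Species F: 1 + (0.49×3 + 0.51×2) = 3.49
Species G: 1 + (0.73×2 + 0.27×3) = 3.27
Species H: 1 + 3.27 = 4.27

3.27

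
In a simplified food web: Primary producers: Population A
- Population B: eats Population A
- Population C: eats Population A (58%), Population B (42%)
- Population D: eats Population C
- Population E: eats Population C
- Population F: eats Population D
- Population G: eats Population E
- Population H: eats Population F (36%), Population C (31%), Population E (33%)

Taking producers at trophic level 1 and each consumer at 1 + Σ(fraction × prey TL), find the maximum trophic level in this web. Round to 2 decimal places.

4.47

Population B: 1 + 1 = 2
Population C: 1 + (0.58×1 + 0.42×2) = 2.42
Population D: 1 + 2.42 = 3.42
Population E: 1 + 2.42 = 3.42
Population F: 1 + 3.42 = 4.42
Population G: 1 + 3.42 = 4.42
Population H: 1 + (0.36×4.42 + 0.31×2.42 + 0.33×3.42) = 4.47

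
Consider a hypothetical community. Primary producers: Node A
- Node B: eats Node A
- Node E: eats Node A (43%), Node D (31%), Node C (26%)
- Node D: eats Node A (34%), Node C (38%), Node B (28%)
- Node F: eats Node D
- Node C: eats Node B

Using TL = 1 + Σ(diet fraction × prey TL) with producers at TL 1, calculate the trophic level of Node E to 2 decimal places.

Node B: 1 + 1 = 2
Node C: 1 + 2 = 3
Node D: 1 + (0.34×1 + 0.38×3 + 0.28×2) = 3.04
Node E: 1 + (0.43×1 + 0.31×3.04 + 0.26×3) = 3.1524
Node F: 1 + 3.04 = 4.04

3.15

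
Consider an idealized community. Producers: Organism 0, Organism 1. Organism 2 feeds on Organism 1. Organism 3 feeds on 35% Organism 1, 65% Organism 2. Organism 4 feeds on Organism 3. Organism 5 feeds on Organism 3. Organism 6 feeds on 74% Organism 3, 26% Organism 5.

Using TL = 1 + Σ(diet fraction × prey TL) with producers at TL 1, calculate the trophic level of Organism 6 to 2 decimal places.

3.91

Organism 2: 1 + 1 = 2
Organism 3: 1 + (0.35×1 + 0.65×2) = 2.65
Organism 4: 1 + 2.65 = 3.65
Organism 5: 1 + 2.65 = 3.65
Organism 6: 1 + (0.74×2.65 + 0.26×3.65) = 3.91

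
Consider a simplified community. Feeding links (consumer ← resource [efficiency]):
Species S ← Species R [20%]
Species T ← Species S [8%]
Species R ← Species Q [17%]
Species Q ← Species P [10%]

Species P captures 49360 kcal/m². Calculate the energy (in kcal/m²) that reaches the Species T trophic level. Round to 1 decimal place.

13.4 kcal/m²

Species Q: 49360 × 0.1 = 4936 kcal/m²
Species R: 4936 × 0.17 = 839.12 kcal/m²
Species S: 839.12 × 0.2 = 167.824 kcal/m²
Species T: 167.824 × 0.08 = 13.42592 kcal/m²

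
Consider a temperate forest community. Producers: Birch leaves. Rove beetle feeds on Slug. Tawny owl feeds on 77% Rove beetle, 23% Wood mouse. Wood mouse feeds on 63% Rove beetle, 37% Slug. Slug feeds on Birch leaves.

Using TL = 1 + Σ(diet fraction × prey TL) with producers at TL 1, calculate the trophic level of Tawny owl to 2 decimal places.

Slug: 1 + 1 = 2
Rove beetle: 1 + 2 = 3
Wood mouse: 1 + (0.63×3 + 0.37×2) = 3.63
Tawny owl: 1 + (0.77×3 + 0.23×3.63) = 4.1449

4.14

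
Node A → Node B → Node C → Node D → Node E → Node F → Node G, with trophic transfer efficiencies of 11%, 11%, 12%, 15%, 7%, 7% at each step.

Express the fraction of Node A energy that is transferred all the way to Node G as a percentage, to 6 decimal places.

Product of link efficiencies: 0.11 × 0.11 × 0.12 × 0.15 × 0.07 × 0.07 = 0.00000106722
As a percentage: 0.00000106722 × 100 = 0.000107%

0.000107%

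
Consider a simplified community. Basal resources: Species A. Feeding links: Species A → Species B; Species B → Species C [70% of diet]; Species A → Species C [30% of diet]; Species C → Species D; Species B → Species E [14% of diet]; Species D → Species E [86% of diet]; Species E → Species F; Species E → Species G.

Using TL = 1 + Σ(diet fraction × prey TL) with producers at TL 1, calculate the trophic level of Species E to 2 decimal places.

Species B: 1 + 1 = 2
Species C: 1 + (0.7×2 + 0.3×1) = 2.7
Species D: 1 + 2.7 = 3.7
Species E: 1 + (0.14×2 + 0.86×3.7) = 4.462
Species F: 1 + 4.462 = 5.462
Species G: 1 + 4.462 = 5.462

4.46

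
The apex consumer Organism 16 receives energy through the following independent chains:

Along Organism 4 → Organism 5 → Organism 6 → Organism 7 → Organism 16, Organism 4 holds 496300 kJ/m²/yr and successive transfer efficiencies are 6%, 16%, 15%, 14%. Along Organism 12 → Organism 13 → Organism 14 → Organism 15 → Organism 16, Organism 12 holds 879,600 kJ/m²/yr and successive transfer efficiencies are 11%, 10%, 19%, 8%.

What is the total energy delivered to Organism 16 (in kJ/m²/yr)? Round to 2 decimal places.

247.12 kJ/m²/yr

Via Organism 4: 496300 × 0.06 × 0.16 × 0.15 × 0.14 = 100.05408 kJ/m²/yr
Via Organism 12: 879600 × 0.11 × 0.1 × 0.19 × 0.08 = 147.06912 kJ/m²/yr
Total at Organism 16: 100.05408 + 147.06912 = 247.1232 kJ/m²/yr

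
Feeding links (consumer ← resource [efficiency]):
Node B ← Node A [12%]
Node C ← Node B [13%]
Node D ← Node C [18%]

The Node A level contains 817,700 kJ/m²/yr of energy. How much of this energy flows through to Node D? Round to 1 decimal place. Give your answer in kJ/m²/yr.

2296.1 kJ/m²/yr

Node B: 817700 × 0.12 = 98124 kJ/m²/yr
Node C: 98124 × 0.13 = 12756.12 kJ/m²/yr
Node D: 12756.12 × 0.18 = 2296.1016 kJ/m²/yr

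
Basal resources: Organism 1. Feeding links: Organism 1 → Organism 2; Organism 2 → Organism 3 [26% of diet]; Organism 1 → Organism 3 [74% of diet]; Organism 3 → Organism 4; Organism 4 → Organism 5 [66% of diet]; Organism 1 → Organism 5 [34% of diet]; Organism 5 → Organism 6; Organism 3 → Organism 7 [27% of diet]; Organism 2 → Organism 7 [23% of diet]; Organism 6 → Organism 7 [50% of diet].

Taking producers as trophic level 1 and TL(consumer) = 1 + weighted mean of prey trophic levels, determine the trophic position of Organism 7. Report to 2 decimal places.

Organism 2: 1 + 1 = 2
Organism 3: 1 + (0.26×2 + 0.74×1) = 2.26
Organism 4: 1 + 2.26 = 3.26
Organism 5: 1 + (0.66×3.26 + 0.34×1) = 3.4916
Organism 6: 1 + 3.4916 = 4.4916
Organism 7: 1 + (0.27×2.26 + 0.23×2 + 0.5×4.4916) = 4.316

4.32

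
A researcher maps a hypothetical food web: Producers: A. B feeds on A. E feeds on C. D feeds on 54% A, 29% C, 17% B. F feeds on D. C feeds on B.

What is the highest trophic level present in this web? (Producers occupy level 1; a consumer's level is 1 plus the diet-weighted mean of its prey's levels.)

4

B: 1 + 1 = 2
C: 1 + 2 = 3
D: 1 + (0.54×1 + 0.29×3 + 0.17×2) = 2.75
E: 1 + 3 = 4
F: 1 + 2.75 = 3.75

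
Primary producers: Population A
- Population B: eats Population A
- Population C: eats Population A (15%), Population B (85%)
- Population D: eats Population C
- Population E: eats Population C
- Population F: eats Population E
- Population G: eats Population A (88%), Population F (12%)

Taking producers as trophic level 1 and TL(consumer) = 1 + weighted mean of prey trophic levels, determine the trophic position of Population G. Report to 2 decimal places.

2.46

Population B: 1 + 1 = 2
Population C: 1 + (0.15×1 + 0.85×2) = 2.85
Population D: 1 + 2.85 = 3.85
Population E: 1 + 2.85 = 3.85
Population F: 1 + 3.85 = 4.85
Population G: 1 + (0.88×1 + 0.12×4.85) = 2.462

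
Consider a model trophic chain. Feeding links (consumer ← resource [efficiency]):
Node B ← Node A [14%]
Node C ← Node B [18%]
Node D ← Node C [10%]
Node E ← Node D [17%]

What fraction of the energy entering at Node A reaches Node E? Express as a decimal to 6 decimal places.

Product of link efficiencies: 0.14 × 0.18 × 0.1 × 0.17 = 0.0004284

0.000428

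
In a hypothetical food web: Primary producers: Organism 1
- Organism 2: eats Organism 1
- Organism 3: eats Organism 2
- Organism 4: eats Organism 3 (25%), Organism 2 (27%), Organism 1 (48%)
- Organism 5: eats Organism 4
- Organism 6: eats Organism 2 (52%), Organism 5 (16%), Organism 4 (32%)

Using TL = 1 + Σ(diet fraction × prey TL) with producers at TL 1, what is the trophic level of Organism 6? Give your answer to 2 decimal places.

Organism 2: 1 + 1 = 2
Organism 3: 1 + 2 = 3
Organism 4: 1 + (0.25×3 + 0.27×2 + 0.48×1) = 2.77
Organism 5: 1 + 2.77 = 3.77
Organism 6: 1 + (0.52×2 + 0.16×3.77 + 0.32×2.77) = 3.5296

3.53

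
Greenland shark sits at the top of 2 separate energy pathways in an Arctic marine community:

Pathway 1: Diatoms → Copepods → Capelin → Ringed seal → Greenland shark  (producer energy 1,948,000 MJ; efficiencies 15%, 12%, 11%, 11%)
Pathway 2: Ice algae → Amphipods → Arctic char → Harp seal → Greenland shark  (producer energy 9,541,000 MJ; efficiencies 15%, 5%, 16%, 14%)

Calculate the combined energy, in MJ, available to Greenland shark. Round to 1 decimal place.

Pathway 1: 1948000 × 0.15 × 0.12 × 0.11 × 0.11 = 424.2744 MJ
Pathway 2: 9541000 × 0.15 × 0.05 × 0.16 × 0.14 = 1602.888 MJ
Total at Greenland shark: 424.2744 + 1602.888 = 2027.1624 MJ

2027.2 MJ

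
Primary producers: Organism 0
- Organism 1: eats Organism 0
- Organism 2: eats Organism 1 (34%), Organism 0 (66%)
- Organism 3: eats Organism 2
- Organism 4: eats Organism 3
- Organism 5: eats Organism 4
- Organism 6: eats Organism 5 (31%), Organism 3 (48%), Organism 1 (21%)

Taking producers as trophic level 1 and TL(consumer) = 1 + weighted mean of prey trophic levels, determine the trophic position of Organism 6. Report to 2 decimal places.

4.68

Organism 1: 1 + 1 = 2
Organism 2: 1 + (0.34×2 + 0.66×1) = 2.34
Organism 3: 1 + 2.34 = 3.34
Organism 4: 1 + 3.34 = 4.34
Organism 5: 1 + 4.34 = 5.34
Organism 6: 1 + (0.31×5.34 + 0.48×3.34 + 0.21×2) = 4.6786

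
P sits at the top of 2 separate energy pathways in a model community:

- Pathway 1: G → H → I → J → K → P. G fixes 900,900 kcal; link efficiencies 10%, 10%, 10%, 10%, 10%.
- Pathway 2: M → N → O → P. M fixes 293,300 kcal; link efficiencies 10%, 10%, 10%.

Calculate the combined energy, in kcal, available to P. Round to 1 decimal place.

302.3 kcal

Pathway 1: 900900 × 0.1 × 0.1 × 0.1 × 0.1 × 0.1 = 9.009 kcal
Pathway 2: 293300 × 0.1 × 0.1 × 0.1 = 293.3 kcal
Total at P: 9.009 + 293.3 = 302.309 kcal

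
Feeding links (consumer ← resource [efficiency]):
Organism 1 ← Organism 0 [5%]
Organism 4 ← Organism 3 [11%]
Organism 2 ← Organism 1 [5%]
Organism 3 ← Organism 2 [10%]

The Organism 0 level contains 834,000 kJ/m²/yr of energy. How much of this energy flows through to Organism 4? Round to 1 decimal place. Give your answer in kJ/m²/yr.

22.9 kJ/m²/yr

Organism 1: 834000 × 0.05 = 41700 kJ/m²/yr
Organism 2: 41700 × 0.05 = 2085 kJ/m²/yr
Organism 3: 2085 × 0.1 = 208.5 kJ/m²/yr
Organism 4: 208.5 × 0.11 = 22.935 kJ/m²/yr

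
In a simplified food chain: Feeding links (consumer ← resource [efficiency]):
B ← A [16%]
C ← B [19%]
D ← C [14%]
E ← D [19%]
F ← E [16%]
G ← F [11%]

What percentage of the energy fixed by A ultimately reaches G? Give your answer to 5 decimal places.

Product of link efficiencies: 0.16 × 0.19 × 0.14 × 0.19 × 0.16 × 0.11 = 0.000014232064
As a percentage: 0.000014232064 × 100 = 0.00142%

0.00142%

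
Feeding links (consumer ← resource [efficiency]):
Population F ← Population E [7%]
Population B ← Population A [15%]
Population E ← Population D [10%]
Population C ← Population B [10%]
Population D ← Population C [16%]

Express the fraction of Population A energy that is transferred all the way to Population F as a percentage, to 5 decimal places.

Product of link efficiencies: 0.15 × 0.1 × 0.16 × 0.1 × 0.07 = 0.0000168
As a percentage: 0.0000168 × 100 = 0.00168%

0.00168%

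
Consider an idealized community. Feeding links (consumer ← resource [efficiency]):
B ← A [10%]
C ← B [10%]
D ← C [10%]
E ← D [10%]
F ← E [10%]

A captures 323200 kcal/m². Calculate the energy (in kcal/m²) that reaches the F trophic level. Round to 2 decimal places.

3.23 kcal/m²

B: 323200 × 0.1 = 32320 kcal/m²
C: 32320 × 0.1 = 3232 kcal/m²
D: 3232 × 0.1 = 323.2 kcal/m²
E: 323.2 × 0.1 = 32.32 kcal/m²
F: 32.32 × 0.1 = 3.232 kcal/m²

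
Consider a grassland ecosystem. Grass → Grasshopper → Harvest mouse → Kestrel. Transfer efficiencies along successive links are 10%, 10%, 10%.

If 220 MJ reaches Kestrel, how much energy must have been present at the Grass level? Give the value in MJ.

Cumulative transfer efficiency: 0.1 × 0.1 × 0.1 = 0.001
Grass energy = 220 / 0.001 = 220000 MJ

220000 MJ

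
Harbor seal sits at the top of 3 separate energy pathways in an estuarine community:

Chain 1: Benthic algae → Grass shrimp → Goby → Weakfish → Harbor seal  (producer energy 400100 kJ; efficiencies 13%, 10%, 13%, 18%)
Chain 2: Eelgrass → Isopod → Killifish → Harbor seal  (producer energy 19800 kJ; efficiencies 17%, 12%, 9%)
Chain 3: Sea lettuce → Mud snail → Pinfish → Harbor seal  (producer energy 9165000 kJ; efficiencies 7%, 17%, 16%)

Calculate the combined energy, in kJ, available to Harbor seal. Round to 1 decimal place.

Chain 1: 400100 × 0.13 × 0.1 × 0.13 × 0.18 = 121.71042 kJ
Chain 2: 19800 × 0.17 × 0.12 × 0.09 = 36.3528 kJ
Chain 3: 9165000 × 0.07 × 0.17 × 0.16 = 17450.16 kJ
Total at Harbor seal: 121.71042 + 36.3528 + 17450.16 = 17608.22322 kJ

17608.2 kJ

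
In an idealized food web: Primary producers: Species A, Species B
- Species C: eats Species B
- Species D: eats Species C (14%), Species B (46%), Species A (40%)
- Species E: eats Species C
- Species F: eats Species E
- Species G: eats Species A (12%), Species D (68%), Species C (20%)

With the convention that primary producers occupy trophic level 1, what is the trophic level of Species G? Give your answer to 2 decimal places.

2.98

Species C: 1 + 1 = 2
Species D: 1 + (0.14×2 + 0.46×1 + 0.4×1) = 2.14
Species E: 1 + 2 = 3
Species F: 1 + 3 = 4
Species G: 1 + (0.12×1 + 0.68×2.14 + 0.2×2) = 2.9752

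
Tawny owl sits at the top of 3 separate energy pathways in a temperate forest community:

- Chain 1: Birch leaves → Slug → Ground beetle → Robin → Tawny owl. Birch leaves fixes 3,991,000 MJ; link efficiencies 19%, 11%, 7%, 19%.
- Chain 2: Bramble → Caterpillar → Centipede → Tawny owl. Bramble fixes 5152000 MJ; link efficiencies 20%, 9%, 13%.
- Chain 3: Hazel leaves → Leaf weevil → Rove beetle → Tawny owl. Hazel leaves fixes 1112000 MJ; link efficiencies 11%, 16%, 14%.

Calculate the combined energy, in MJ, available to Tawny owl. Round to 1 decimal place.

Chain 1: 3991000 × 0.19 × 0.11 × 0.07 × 0.19 = 1109.37827 MJ
Chain 2: 5152000 × 0.2 × 0.09 × 0.13 = 12055.68 MJ
Chain 3: 1112000 × 0.11 × 0.16 × 0.14 = 2739.968 MJ
Total at Tawny owl: 1109.37827 + 12055.68 + 2739.968 = 15905.02627 MJ

15905.0 MJ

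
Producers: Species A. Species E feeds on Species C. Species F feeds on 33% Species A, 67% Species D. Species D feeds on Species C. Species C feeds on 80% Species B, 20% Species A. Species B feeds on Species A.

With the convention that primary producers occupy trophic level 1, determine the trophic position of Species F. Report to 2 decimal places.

3.88

Species B: 1 + 1 = 2
Species C: 1 + (0.8×2 + 0.2×1) = 2.8
Species D: 1 + 2.8 = 3.8
Species E: 1 + 2.8 = 3.8
Species F: 1 + (0.33×1 + 0.67×3.8) = 3.876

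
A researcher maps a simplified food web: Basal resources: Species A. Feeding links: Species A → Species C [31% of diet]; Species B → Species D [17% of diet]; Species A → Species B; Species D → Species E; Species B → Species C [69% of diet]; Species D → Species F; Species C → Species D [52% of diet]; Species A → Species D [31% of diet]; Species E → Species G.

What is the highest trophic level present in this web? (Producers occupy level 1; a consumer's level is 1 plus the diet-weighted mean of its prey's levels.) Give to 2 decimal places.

5.05

Species B: 1 + 1 = 2
Species C: 1 + (0.31×1 + 0.69×2) = 2.69
Species D: 1 + (0.31×1 + 0.52×2.69 + 0.17×2) = 3.0488
Species E: 1 + 3.0488 = 4.0488
Species F: 1 + 3.0488 = 4.0488
Species G: 1 + 4.0488 = 5.0488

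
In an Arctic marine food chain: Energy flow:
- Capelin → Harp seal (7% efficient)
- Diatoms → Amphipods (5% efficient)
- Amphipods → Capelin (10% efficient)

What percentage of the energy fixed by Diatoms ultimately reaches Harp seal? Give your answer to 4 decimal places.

0.0350%

Product of link efficiencies: 0.05 × 0.1 × 0.07 = 0.00035
As a percentage: 0.00035 × 100 = 0.0350%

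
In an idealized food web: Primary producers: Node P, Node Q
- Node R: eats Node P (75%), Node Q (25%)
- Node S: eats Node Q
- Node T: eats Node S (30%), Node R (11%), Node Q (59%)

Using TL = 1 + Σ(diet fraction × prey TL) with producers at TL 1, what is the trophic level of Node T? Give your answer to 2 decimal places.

2.41

Node R: 1 + (0.75×1 + 0.25×1) = 2
Node S: 1 + 1 = 2
Node T: 1 + (0.3×2 + 0.11×2 + 0.59×1) = 2.41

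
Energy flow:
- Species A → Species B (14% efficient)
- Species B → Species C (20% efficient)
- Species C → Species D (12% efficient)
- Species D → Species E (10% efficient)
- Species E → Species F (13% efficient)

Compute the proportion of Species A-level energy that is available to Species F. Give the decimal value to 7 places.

0.0000437

Product of link efficiencies: 0.14 × 0.2 × 0.12 × 0.1 × 0.13 = 0.00004368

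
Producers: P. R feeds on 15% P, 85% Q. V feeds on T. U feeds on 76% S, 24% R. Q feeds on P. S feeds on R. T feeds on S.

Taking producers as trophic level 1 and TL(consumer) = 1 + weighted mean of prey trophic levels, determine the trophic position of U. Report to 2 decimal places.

4.61

Q: 1 + 1 = 2
R: 1 + (0.15×1 + 0.85×2) = 2.85
S: 1 + 2.85 = 3.85
T: 1 + 3.85 = 4.85
U: 1 + (0.76×3.85 + 0.24×2.85) = 4.61
V: 1 + 4.85 = 5.85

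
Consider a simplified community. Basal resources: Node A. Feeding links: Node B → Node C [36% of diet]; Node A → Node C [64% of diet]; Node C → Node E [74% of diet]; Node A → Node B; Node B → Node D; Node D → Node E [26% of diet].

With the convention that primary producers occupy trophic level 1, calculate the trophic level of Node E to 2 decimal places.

3.53

Node B: 1 + 1 = 2
Node C: 1 + (0.64×1 + 0.36×2) = 2.36
Node D: 1 + 2 = 3
Node E: 1 + (0.74×2.36 + 0.26×3) = 3.5264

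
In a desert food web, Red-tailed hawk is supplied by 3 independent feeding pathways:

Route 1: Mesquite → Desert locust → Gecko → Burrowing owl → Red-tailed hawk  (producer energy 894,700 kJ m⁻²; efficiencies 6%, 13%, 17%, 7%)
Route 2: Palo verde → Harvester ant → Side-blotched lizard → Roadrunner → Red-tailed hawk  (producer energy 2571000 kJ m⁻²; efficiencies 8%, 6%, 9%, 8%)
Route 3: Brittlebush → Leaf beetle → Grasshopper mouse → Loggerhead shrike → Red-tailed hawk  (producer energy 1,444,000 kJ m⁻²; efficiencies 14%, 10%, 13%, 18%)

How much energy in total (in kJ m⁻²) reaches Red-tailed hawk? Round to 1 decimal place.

Route 1: 894700 × 0.06 × 0.13 × 0.17 × 0.07 = 83.046054 kJ m⁻²
Route 2: 2571000 × 0.08 × 0.06 × 0.09 × 0.08 = 88.85376 kJ m⁻²
Route 3: 1444000 × 0.14 × 0.1 × 0.13 × 0.18 = 473.0544 kJ m⁻²
Total at Red-tailed hawk: 83.046054 + 88.85376 + 473.0544 = 644.954214 kJ m⁻²

645.0 kJ m⁻²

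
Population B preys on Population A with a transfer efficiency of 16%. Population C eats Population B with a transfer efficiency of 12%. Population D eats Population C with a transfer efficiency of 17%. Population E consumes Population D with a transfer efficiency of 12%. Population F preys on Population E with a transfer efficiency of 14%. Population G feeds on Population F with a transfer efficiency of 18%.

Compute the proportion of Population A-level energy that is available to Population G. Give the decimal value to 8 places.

Product of link efficiencies: 0.16 × 0.12 × 0.17 × 0.12 × 0.14 × 0.18 = 0.000009870336

0.00000987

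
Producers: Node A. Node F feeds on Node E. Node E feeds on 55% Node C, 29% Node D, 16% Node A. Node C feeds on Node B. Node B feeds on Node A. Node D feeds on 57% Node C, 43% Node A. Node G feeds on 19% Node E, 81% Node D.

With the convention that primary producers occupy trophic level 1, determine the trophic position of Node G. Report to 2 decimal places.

4.25

Node B: 1 + 1 = 2
Node C: 1 + 2 = 3
Node D: 1 + (0.57×3 + 0.43×1) = 3.14
Node E: 1 + (0.55×3 + 0.29×3.14 + 0.16×1) = 3.7206
Node F: 1 + 3.7206 = 4.7206
Node G: 1 + (0.19×3.7206 + 0.81×3.14) = 4.250314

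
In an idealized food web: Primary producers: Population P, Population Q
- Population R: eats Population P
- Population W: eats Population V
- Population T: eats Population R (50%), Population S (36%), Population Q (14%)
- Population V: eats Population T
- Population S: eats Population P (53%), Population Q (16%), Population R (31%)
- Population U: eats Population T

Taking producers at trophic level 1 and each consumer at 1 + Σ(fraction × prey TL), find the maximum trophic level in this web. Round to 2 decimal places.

4.97

Population R: 1 + 1 = 2
Population S: 1 + (0.53×1 + 0.16×1 + 0.31×2) = 2.31
Population T: 1 + (0.5×2 + 0.36×2.31 + 0.14×1) = 2.9716
Population U: 1 + 2.9716 = 3.9716
Population V: 1 + 2.9716 = 3.9716
Population W: 1 + 3.9716 = 4.9716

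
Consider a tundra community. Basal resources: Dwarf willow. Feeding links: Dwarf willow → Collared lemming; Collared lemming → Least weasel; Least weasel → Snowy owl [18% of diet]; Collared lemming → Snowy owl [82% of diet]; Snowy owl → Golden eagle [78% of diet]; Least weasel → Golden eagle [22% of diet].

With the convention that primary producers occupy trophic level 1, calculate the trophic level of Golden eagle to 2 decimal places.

Collared lemming: 1 + 1 = 2
Least weasel: 1 + 2 = 3
Snowy owl: 1 + (0.18×3 + 0.82×2) = 3.18
Golden eagle: 1 + (0.78×3.18 + 0.22×3) = 4.1404

4.14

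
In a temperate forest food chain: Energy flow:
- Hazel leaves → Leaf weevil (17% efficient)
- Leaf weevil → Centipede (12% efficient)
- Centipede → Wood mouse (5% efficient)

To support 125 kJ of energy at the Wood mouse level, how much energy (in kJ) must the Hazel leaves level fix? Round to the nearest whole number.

122549 kJ

Cumulative transfer efficiency: 0.17 × 0.12 × 0.05 = 0.00102
Hazel leaves energy = 125 / 0.00102 = 122549 kJ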